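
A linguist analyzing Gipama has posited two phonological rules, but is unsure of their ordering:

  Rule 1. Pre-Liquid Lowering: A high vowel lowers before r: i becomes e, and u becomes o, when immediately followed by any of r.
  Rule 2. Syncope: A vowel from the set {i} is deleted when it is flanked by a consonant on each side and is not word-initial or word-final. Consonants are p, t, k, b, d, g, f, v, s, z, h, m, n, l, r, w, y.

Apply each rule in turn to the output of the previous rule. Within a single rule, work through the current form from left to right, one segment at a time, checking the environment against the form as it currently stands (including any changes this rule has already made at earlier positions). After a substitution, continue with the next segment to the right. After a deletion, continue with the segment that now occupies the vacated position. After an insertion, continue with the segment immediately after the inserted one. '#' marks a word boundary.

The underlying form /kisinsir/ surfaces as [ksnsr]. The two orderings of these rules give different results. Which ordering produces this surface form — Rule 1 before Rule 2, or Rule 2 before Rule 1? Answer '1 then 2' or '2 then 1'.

Order 1 then 2:
  1 Pre-Liquid Lowering: [kisinsir] → [kisinser]
  2 Syncope: [kisinser] → [ksnser]
  result: [ksnser]
Order 2 then 1:
  2 Syncope: [kisinsir] → [ksnsr]
  1 Pre-Liquid Lowering: no change — [ksnsr]
  result: [ksnsr]

2 then 1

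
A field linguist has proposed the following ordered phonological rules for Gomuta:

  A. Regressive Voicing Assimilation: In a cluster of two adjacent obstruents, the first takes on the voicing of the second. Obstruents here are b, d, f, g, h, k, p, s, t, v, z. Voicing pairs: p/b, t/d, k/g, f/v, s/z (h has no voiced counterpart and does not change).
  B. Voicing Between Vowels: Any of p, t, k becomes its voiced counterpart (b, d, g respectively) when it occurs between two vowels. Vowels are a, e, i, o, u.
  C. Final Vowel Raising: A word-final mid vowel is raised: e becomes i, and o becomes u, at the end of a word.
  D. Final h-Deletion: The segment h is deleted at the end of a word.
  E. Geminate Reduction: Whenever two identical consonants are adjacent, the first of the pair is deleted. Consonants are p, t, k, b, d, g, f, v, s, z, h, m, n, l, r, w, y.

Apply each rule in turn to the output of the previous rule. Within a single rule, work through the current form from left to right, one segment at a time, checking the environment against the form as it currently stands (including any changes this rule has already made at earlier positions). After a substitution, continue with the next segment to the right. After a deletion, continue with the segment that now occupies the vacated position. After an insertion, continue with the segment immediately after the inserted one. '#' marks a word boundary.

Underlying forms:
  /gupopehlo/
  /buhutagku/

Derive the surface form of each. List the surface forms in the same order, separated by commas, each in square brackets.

/gupopehlo/:
  A Regressive Voicing Assimilation: no change — [gupopehlo]
  B Voicing Between Vowels: [gupopehlo] → [gubobehlo]
  C Final Vowel Raising: [gubobehlo] → [gubobehlu]
  D Final h-Deletion: no change — [gubobehlu]
  E Geminate Reduction: no change — [gubobehlu]
/buhutagku/:
  A Regressive Voicing Assimilation: [buhutagku] → [buhutakku]
  B Voicing Between Vowels: [buhutakku] → [buhudakku]
  C Final Vowel Raising: no change — [buhudakku]
  D Final h-Deletion: no change — [buhudakku]
  E Geminate Reduction: [buhudakku] → [buhudaku]

[gubobehlu], [buhudaku]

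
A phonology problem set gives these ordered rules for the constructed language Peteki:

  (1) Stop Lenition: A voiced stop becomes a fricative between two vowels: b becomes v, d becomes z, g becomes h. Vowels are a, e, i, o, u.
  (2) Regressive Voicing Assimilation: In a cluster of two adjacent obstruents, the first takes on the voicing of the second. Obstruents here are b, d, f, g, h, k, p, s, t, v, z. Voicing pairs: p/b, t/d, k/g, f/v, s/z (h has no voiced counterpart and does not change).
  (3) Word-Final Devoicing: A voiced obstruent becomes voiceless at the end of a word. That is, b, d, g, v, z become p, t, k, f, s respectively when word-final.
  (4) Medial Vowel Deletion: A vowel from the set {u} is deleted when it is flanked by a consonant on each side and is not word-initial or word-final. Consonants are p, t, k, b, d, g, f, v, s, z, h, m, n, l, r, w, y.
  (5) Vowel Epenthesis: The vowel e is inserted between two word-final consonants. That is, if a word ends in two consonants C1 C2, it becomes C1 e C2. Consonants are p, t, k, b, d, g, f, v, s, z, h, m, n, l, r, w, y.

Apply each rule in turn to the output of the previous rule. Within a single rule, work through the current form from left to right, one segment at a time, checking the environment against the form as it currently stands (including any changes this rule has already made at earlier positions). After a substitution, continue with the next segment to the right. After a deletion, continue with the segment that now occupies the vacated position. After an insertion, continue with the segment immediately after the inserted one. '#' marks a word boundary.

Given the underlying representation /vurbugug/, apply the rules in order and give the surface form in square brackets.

(1) Stop Lenition: [vurbugug] → [vurbuhug]
(2) Regressive Voicing Assimilation: no change — [vurbuhug]
(3) Word-Final Devoicing: [vurbuhug] → [vurbuhuk]
(4) Medial Vowel Deletion: [vurbuhuk] → [vrbhk]
(5) Vowel Epenthesis: [vrbhk] → [vrbhek]

[vrbhek]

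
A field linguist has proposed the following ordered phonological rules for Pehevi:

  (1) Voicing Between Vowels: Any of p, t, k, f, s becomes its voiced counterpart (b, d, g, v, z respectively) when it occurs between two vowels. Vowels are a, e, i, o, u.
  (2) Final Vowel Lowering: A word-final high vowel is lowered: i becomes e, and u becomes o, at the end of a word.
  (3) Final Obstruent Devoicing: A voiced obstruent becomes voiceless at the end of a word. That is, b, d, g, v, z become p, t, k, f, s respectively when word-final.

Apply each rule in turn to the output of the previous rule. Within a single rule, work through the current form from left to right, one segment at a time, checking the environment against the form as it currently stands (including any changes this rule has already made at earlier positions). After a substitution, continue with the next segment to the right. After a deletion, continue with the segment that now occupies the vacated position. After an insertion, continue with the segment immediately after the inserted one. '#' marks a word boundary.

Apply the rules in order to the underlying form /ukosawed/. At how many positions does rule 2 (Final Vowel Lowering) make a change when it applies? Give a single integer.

(1) Voicing Between Vowels: [ukosawed] → [ugozawed]
(2) Final Vowel Lowering: no change — [ugozawed]
(3) Final Obstruent Devoicing: [ugozawed] → [ugozawet]
Rule 2 changed 0 position(s).

0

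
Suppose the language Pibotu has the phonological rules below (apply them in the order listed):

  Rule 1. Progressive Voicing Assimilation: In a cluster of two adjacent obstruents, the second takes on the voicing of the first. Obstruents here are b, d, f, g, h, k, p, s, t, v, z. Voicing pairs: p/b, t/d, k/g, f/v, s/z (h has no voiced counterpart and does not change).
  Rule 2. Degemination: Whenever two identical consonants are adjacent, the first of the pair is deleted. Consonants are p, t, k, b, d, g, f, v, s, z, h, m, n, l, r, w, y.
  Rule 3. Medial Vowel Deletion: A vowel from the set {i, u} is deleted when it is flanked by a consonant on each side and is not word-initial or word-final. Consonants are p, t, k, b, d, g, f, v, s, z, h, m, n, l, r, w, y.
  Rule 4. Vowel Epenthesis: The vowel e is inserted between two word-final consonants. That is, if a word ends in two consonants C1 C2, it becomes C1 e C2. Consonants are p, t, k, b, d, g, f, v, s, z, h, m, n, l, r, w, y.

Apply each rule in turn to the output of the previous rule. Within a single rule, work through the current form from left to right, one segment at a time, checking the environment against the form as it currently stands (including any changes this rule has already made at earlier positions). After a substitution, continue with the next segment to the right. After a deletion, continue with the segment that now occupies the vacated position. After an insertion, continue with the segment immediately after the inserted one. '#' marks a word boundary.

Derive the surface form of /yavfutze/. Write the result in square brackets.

Rule 1 Progressive Voicing Assimilation: [yavfutze] → [yavvutse]
Rule 2 Degemination: [yavvutse] → [yavutse]
Rule 3 Medial Vowel Deletion: [yavutse] → [yavtse]
Rule 4 Vowel Epenthesis: no change — [yavtse]

[yavtse]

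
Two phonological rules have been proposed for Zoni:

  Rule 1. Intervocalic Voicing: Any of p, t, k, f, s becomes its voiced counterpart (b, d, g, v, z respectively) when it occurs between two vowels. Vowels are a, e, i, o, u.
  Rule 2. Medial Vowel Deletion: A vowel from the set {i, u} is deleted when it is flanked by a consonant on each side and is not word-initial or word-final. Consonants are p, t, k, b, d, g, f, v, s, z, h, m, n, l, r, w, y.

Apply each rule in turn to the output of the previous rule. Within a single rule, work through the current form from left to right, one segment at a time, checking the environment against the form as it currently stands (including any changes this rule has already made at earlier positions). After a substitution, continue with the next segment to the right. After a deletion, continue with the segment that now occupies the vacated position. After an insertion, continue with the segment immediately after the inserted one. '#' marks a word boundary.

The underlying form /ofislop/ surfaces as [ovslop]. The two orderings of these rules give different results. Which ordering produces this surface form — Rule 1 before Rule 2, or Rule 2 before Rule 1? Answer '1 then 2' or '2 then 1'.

Order 1 then 2:
  1 Intervocalic Voicing: [ofislop] → [ovislop]
  2 Medial Vowel Deletion: [ovislop] → [ovslop]
  result: [ovslop]
Order 2 then 1:
  2 Medial Vowel Deletion: [ofislop] → [ofslop]
  1 Intervocalic Voicing: no change — [ofslop]
  result: [ofslop]

1 then 2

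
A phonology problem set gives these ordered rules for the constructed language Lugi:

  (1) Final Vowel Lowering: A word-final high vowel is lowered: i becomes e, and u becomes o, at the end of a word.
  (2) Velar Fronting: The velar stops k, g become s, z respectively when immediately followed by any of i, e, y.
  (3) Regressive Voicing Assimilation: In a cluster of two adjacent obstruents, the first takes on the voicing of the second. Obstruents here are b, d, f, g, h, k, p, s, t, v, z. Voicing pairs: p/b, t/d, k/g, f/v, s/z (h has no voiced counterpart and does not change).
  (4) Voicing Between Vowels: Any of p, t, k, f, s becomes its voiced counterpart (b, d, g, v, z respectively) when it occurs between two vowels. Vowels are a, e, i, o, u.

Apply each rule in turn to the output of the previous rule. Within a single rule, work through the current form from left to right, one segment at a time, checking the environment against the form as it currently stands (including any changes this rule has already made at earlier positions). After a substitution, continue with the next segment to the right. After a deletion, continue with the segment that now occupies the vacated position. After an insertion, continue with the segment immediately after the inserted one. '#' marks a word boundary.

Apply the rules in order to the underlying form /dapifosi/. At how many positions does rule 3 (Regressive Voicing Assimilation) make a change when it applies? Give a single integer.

(1) Final Vowel Lowering: [dapifosi] → [dapifose]
(2) Velar Fronting: no change — [dapifose]
(3) Regressive Voicing Assimilation: no change — [dapifose]
(4) Voicing Between Vowels: [dapifose] → [dabivoze]
Rule 3 changed 0 position(s).

0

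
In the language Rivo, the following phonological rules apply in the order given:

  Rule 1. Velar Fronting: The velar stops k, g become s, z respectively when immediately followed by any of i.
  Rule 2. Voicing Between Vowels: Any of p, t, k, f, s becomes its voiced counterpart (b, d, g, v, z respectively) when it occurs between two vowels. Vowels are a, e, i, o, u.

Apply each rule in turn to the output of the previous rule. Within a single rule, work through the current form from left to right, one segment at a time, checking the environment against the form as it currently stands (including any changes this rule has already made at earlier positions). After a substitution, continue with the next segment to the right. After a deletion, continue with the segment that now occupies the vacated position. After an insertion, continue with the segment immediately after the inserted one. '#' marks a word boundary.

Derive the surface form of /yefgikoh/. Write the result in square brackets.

Rule 1 Velar Fronting: [yefgikoh] → [yefzikoh]
Rule 2 Voicing Between Vowels: [yefzikoh] → [yefzigoh]

[yefzigoh]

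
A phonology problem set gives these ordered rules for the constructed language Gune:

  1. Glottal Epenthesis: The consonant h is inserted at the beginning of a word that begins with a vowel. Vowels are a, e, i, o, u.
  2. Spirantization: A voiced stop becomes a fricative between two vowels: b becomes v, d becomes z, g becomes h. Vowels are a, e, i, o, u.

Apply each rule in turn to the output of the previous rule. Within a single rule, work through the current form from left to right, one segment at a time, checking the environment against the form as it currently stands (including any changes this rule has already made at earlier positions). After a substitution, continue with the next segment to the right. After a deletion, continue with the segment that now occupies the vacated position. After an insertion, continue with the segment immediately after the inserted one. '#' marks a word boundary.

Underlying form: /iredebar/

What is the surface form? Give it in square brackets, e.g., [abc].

1 Glottal Epenthesis: [iredebar] → [hiredebar]
2 Spirantization: [hiredebar] → [hirezevar]

[hirezevar]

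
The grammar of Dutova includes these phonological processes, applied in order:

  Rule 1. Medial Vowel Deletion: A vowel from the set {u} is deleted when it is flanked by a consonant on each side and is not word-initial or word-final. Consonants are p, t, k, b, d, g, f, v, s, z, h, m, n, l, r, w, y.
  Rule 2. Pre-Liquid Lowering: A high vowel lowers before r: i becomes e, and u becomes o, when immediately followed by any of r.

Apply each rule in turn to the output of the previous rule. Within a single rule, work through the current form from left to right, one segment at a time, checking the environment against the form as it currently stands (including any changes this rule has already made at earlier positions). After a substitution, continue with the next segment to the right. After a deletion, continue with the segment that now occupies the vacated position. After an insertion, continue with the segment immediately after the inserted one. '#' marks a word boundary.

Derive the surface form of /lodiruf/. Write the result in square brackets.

Rule 1 Medial Vowel Deletion: [lodiruf] → [lodirf]
Rule 2 Pre-Liquid Lowering: [lodirf] → [loderf]

[loderf]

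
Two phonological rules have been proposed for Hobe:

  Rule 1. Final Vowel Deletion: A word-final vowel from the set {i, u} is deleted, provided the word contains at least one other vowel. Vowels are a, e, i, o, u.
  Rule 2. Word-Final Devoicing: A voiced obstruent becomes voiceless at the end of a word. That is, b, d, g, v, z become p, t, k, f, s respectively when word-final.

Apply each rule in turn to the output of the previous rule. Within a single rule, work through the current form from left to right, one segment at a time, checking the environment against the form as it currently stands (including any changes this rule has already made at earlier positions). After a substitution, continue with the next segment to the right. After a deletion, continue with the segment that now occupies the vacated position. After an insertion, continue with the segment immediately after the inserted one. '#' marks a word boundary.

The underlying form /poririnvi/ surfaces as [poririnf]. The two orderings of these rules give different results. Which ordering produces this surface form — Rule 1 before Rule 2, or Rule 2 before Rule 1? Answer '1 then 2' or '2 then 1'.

1 then 2

Order 1 then 2:
  1 Final Vowel Deletion: [poririnvi] → [poririnv]
  2 Word-Final Devoicing: [poririnv] → [poririnf]
  result: [poririnf]
Order 2 then 1:
  2 Word-Final Devoicing: no change — [poririnvi]
  1 Final Vowel Deletion: [poririnvi] → [poririnv]
  result: [poririnv]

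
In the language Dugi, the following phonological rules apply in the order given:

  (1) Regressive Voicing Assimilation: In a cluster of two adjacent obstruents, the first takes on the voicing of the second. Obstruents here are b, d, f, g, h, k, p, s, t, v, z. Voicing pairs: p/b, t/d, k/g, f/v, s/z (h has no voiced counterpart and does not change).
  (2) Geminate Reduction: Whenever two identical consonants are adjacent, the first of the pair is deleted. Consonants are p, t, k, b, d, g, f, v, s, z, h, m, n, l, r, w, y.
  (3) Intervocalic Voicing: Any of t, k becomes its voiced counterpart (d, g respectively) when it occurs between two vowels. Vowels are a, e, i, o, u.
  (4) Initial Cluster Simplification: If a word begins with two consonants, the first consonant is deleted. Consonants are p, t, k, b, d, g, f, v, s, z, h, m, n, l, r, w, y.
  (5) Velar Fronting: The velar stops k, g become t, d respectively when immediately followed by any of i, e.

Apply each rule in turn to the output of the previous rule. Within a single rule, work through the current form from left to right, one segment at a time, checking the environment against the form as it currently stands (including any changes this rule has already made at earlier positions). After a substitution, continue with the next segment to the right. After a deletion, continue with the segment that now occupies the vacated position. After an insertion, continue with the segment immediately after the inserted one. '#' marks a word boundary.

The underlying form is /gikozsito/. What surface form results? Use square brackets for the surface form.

[digosido]

(1) Regressive Voicing Assimilation: [gikozsito] → [gikossito]
(2) Geminate Reduction: [gikossito] → [gikosito]
(3) Intervocalic Voicing: [gikosito] → [gigosido]
(4) Initial Cluster Simplification: no change — [gigosido]
(5) Velar Fronting: [gigosido] → [digosido]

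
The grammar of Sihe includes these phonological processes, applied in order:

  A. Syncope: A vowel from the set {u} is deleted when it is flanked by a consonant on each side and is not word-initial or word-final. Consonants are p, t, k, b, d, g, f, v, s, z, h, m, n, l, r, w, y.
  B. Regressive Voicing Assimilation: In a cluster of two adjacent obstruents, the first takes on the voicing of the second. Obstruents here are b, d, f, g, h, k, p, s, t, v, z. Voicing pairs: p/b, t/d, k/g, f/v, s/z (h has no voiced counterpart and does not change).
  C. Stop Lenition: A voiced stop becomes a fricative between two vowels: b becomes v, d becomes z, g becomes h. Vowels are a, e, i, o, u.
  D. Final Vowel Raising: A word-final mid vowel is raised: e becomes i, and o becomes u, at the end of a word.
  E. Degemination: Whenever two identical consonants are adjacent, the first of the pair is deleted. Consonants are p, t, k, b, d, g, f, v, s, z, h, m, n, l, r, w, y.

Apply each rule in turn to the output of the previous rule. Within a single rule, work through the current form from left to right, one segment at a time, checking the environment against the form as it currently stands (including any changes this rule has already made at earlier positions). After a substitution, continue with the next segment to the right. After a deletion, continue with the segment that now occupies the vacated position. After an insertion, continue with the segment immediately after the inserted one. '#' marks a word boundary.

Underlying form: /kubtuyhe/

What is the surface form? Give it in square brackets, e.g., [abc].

[gptyhi]

A Syncope: [kubtuyhe] → [kbtyhe]
B Regressive Voicing Assimilation: [kbtyhe] → [gptyhe]
C Stop Lenition: no change — [gptyhe]
D Final Vowel Raising: [gptyhe] → [gptyhi]
E Degemination: no change — [gptyhi]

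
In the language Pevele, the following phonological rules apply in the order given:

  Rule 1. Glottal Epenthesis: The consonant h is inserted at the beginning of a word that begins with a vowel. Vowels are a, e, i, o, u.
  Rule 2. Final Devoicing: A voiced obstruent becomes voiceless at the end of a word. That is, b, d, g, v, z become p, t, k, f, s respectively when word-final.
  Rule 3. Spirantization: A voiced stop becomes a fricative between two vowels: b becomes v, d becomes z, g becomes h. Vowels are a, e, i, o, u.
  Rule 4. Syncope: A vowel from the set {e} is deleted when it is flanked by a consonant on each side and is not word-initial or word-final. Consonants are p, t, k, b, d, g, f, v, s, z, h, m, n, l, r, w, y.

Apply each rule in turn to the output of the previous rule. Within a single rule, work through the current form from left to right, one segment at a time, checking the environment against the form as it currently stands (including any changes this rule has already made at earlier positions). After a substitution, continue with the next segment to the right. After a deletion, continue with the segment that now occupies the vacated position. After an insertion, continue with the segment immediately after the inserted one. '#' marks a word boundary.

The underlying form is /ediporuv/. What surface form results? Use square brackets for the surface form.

Rule 1 Glottal Epenthesis: [ediporuv] → [hediporuv]
Rule 2 Final Devoicing: [hediporuv] → [hediporuf]
Rule 3 Spirantization: [hediporuf] → [heziporuf]
Rule 4 Syncope: [heziporuf] → [hziporuf]

[hziporuf]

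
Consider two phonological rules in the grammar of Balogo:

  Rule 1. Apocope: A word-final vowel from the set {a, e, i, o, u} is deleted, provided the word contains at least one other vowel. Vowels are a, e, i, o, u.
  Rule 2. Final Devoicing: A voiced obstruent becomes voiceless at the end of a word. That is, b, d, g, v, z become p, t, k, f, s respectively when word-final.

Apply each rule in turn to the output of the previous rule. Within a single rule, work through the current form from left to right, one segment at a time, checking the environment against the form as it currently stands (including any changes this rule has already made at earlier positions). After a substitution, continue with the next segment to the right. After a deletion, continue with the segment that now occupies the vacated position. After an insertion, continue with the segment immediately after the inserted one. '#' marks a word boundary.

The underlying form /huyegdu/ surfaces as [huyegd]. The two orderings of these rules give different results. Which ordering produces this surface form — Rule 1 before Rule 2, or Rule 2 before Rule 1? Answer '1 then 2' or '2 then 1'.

2 then 1

Order 1 then 2:
  1 Apocope: [huyegdu] → [huyegd]
  2 Final Devoicing: [huyegd] → [huyegt]
  result: [huyegt]
Order 2 then 1:
  2 Final Devoicing: no change — [huyegdu]
  1 Apocope: [huyegdu] → [huyegd]
  result: [huyegd]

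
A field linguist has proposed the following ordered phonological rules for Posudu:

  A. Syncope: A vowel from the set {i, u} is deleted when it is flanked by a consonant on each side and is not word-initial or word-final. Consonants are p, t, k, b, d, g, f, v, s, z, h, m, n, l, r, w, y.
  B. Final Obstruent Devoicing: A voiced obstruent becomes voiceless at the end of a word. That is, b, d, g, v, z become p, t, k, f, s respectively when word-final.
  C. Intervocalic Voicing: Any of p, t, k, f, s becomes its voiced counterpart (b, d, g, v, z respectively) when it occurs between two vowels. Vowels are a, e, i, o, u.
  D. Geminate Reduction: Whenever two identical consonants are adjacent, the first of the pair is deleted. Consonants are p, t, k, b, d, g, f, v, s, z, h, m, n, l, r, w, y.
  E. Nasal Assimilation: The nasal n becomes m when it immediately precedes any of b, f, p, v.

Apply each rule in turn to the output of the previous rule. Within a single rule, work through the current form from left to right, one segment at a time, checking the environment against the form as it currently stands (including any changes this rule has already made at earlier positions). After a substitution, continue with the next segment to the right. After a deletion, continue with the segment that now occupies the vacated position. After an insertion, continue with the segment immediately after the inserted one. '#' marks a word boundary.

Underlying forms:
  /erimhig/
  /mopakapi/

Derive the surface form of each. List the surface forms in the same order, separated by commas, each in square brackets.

/erimhig/:
  A Syncope: [erimhig] → [ermhg]
  B Final Obstruent Devoicing: [ermhg] → [ermhk]
  C Intervocalic Voicing: no change — [ermhk]
  D Geminate Reduction: no change — [ermhk]
  E Nasal Assimilation: no change — [ermhk]
/mopakapi/:
  A Syncope: no change — [mopakapi]
  B Final Obstruent Devoicing: no change — [mopakapi]
  C Intervocalic Voicing: [mopakapi] → [mobagabi]
  D Geminate Reduction: no change — [mobagabi]
  E Nasal Assimilation: no change — [mobagabi]

[ermhk], [mobagabi]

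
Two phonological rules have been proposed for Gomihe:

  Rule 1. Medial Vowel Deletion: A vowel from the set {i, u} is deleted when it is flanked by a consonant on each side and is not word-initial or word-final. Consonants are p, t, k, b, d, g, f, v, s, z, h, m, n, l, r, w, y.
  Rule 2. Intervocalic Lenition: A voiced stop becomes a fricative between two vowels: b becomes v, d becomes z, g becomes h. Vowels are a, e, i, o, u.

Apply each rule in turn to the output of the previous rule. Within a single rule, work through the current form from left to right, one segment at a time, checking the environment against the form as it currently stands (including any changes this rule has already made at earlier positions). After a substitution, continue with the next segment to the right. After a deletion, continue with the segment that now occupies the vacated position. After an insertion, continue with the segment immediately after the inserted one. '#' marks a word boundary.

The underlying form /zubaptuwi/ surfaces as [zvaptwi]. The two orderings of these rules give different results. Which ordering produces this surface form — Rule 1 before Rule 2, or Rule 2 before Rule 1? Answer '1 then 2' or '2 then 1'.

2 then 1

Order 1 then 2:
  1 Medial Vowel Deletion: [zubaptuwi] → [zbaptwi]
  2 Intervocalic Lenition: no change — [zbaptwi]
  result: [zbaptwi]
Order 2 then 1:
  2 Intervocalic Lenition: [zubaptuwi] → [zuvaptuwi]
  1 Medial Vowel Deletion: [zuvaptuwi] → [zvaptwi]
  result: [zvaptwi]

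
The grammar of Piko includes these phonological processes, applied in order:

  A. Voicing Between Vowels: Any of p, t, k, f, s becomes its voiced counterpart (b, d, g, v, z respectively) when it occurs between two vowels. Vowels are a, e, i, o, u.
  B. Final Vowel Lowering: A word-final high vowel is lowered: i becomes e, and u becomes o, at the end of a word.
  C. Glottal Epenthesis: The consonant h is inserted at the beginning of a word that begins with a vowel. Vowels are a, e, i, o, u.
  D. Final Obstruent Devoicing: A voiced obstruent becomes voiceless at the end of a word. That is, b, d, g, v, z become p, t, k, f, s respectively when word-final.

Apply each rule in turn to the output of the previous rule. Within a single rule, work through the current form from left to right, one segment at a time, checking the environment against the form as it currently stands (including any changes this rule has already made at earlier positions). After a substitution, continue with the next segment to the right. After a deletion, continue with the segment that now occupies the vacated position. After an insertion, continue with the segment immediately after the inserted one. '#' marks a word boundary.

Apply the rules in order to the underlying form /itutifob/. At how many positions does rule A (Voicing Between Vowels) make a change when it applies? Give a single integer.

A Voicing Between Vowels: [itutifob] → [idudivob]
B Final Vowel Lowering: no change — [idudivob]
C Glottal Epenthesis: [idudivob] → [hidudivob]
D Final Obstruent Devoicing: [hidudivob] → [hidudivop]
Rule A changed 3 position(s).

3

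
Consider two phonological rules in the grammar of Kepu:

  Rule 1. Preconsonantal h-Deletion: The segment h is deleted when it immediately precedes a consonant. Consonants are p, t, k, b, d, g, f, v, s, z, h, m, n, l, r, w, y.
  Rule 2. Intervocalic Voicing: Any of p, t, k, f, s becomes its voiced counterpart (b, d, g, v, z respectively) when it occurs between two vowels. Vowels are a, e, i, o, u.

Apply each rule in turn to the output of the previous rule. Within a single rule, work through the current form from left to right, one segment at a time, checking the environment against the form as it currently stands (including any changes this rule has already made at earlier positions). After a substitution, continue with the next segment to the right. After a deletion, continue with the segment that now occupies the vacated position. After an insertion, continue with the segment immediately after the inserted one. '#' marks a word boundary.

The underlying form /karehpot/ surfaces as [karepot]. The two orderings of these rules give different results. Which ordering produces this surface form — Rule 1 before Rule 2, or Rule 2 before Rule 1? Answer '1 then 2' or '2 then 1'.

2 then 1

Order 1 then 2:
  1 Preconsonantal h-Deletion: [karehpot] → [karepot]
  2 Intervocalic Voicing: [karepot] → [karebot]
  result: [karebot]
Order 2 then 1:
  2 Intervocalic Voicing: no change — [karehpot]
  1 Preconsonantal h-Deletion: [karehpot] → [karepot]
  result: [karepot]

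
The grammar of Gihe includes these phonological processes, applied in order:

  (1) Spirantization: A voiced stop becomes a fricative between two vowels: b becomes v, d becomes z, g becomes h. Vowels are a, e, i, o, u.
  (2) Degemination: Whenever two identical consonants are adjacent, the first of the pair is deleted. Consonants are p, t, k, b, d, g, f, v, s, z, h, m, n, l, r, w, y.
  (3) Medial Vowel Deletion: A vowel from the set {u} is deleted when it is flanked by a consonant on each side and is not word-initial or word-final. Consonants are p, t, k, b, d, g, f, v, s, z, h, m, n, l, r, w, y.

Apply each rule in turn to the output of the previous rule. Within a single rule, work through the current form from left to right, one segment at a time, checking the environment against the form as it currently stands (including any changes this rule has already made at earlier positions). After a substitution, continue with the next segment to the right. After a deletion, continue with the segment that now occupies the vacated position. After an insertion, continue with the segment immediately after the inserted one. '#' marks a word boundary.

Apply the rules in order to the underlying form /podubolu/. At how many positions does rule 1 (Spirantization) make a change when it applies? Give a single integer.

2

(1) Spirantization: [podubolu] → [pozuvolu]
(2) Degemination: no change — [pozuvolu]
(3) Medial Vowel Deletion: [pozuvolu] → [pozvolu]
Rule 1 changed 2 position(s).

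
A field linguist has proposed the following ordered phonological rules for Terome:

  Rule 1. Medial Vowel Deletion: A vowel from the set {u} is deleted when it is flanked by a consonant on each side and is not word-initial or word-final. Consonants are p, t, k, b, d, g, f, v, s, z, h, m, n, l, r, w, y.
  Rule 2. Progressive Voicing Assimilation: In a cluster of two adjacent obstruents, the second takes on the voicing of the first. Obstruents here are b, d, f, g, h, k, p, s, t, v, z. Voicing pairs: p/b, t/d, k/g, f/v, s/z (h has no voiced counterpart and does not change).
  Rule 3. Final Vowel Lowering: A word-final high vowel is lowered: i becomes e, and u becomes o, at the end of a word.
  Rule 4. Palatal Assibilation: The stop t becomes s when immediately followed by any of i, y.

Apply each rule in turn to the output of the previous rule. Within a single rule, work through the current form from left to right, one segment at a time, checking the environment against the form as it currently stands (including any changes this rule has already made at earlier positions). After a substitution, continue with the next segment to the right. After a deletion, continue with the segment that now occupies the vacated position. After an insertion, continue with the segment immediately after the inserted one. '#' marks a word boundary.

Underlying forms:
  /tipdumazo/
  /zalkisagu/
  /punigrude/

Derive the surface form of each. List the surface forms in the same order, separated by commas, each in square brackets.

[siptmazo], [zalkisago], [pnigrde]

/tipdumazo/:
  Rule 1 Medial Vowel Deletion: [tipdumazo] → [tipdmazo]
  Rule 2 Progressive Voicing Assimilation: [tipdmazo] → [tiptmazo]
  Rule 3 Final Vowel Lowering: no change — [tiptmazo]
  Rule 4 Palatal Assibilation: [tiptmazo] → [siptmazo]
/zalkisagu/:
  Rule 1 Medial Vowel Deletion: no change — [zalkisagu]
  Rule 2 Progressive Voicing Assimilation: no change — [zalkisagu]
  Rule 3 Final Vowel Lowering: [zalkisagu] → [zalkisago]
  Rule 4 Palatal Assibilation: no change — [zalkisago]
/punigrude/:
  Rule 1 Medial Vowel Deletion: [punigrude] → [pnigrde]
  Rule 2 Progressive Voicing Assimilation: no change — [pnigrde]
  Rule 3 Final Vowel Lowering: no change — [pnigrde]
  Rule 4 Palatal Assibilation: no change — [pnigrde]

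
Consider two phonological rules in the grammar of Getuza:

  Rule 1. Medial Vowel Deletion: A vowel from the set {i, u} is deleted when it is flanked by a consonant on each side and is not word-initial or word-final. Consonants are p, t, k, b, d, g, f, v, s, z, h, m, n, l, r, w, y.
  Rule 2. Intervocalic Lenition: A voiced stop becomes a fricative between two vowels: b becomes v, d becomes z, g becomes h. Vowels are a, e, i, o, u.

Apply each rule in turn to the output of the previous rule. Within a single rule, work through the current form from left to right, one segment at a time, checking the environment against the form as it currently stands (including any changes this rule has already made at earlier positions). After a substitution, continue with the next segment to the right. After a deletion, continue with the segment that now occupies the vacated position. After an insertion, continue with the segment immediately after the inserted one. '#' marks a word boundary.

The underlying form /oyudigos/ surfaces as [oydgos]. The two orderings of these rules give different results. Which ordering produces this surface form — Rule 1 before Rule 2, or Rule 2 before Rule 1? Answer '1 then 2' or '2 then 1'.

Order 1 then 2:
  1 Medial Vowel Deletion: [oyudigos] → [oydgos]
  2 Intervocalic Lenition: no change — [oydgos]
  result: [oydgos]
Order 2 then 1:
  2 Intervocalic Lenition: [oyudigos] → [oyuzihos]
  1 Medial Vowel Deletion: [oyuzihos] → [oyzhos]
  result: [oyzhos]

1 then 2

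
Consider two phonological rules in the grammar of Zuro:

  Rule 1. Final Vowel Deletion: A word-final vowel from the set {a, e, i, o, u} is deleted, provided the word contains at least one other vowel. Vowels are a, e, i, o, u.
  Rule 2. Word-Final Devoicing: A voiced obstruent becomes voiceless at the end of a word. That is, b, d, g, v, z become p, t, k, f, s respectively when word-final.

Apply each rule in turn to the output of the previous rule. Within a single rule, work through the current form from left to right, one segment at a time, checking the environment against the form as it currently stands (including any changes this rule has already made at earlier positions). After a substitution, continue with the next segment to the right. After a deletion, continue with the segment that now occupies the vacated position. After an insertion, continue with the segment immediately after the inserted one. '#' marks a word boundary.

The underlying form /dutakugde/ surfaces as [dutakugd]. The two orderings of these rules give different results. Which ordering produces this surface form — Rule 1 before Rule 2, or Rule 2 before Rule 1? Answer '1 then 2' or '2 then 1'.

Order 1 then 2:
  1 Final Vowel Deletion: [dutakugde] → [dutakugd]
  2 Word-Final Devoicing: [dutakugd] → [dutakugt]
  result: [dutakugt]
Order 2 then 1:
  2 Word-Final Devoicing: no change — [dutakugde]
  1 Final Vowel Deletion: [dutakugde] → [dutakugd]
  result: [dutakugd]

2 then 1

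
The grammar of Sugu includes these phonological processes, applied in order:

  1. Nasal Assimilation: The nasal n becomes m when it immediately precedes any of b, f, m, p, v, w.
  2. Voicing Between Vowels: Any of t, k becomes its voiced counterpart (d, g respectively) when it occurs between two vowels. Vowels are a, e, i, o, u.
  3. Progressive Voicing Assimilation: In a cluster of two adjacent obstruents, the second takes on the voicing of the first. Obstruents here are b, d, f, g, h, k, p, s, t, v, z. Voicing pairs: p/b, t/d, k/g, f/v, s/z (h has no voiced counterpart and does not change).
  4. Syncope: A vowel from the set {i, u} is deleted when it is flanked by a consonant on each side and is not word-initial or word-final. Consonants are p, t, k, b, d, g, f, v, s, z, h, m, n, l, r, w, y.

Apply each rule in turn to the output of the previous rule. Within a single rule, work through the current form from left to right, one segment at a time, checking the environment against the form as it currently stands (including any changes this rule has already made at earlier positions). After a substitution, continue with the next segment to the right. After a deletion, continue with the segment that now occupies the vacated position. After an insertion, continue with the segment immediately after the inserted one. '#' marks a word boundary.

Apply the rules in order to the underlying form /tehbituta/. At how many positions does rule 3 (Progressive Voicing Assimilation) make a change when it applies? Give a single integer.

1

1 Nasal Assimilation: no change — [tehbituta]
2 Voicing Between Vowels: [tehbituta] → [tehbiduda]
3 Progressive Voicing Assimilation: [tehbiduda] → [tehpiduda]
4 Syncope: [tehpiduda] → [tehpdda]
Rule 3 changed 1 position(s).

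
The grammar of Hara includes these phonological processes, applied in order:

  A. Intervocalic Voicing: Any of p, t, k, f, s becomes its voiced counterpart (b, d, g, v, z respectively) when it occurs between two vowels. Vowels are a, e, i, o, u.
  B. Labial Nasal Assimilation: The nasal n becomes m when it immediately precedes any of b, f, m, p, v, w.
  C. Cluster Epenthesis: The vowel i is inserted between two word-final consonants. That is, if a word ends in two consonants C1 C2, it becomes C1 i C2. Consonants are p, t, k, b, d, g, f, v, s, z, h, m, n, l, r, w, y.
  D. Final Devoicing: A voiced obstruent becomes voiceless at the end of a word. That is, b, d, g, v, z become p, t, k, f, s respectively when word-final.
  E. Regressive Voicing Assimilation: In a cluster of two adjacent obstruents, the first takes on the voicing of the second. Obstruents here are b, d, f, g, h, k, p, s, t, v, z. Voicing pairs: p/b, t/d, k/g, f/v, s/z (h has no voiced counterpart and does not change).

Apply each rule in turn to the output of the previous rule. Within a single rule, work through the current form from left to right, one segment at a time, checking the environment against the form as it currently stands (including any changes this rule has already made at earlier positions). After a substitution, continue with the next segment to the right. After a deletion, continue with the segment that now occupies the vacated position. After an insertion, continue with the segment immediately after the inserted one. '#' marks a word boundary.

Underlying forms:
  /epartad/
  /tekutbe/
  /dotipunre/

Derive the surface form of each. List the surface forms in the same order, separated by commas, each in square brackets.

[ebartat], [tegudbe], [dodibunre]

/epartad/:
  A Intervocalic Voicing: [epartad] → [ebartad]
  B Labial Nasal Assimilation: no change — [ebartad]
  C Cluster Epenthesis: no change — [ebartad]
  D Final Devoicing: [ebartad] → [ebartat]
  E Regressive Voicing Assimilation: no change — [ebartat]
/tekutbe/:
  A Intervocalic Voicing: [tekutbe] → [tegutbe]
  B Labial Nasal Assimilation: no change — [tegutbe]
  C Cluster Epenthesis: no change — [tegutbe]
  D Final Devoicing: no change — [tegutbe]
  E Regressive Voicing Assimilation: [tegutbe] → [tegudbe]
/dotipunre/:
  A Intervocalic Voicing: [dotipunre] → [dodibunre]
  B Labial Nasal Assimilation: no change — [dodibunre]
  C Cluster Epenthesis: no change — [dodibunre]
  D Final Devoicing: no change — [dodibunre]
  E Regressive Voicing Assimilation: no change — [dodibunre]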